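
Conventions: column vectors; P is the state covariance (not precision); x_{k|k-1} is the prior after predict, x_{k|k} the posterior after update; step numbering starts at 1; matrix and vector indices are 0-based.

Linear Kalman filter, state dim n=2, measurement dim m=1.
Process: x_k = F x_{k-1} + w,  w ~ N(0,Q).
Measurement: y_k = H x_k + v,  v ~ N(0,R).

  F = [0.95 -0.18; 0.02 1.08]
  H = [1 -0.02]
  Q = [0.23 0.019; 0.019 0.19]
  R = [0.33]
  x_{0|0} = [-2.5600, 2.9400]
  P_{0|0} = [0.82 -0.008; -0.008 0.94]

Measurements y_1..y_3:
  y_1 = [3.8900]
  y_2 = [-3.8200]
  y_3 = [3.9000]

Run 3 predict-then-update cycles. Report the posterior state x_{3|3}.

step 1: x^-=[-2.9612, 3.1240]  P^-=[1.0032 -0.1563; -0.1563 1.2864]  S=[1.3400]  K=[0.7510; -0.1359]  nu=[6.9137]  x^+=[2.2311, 2.1847]  P^+=[0.2474 -0.0196; -0.0196 1.2617]
step 2: x^-=[1.7263, 2.4041]  P^-=[0.5009 -0.2416; -0.2416 1.6609]  S=[0.8412]  K=[0.6012; -0.3267]  nu=[-5.4982]  x^+=[-1.5791, 4.2003]  P^+=[0.1969 -0.0764; -0.0764 1.5711]
step 3: x^-=[-2.2562, 4.5047]  P^-=[0.4847 -0.3608; -0.3608 2.0193]  S=[0.8299]  K=[0.5927; -0.4834]  nu=[6.2463]  x^+=[1.4460, 1.4855]  P^+=[0.1931 -0.1230; -0.1230 1.8254]

x_post = [1.4460, 1.4855]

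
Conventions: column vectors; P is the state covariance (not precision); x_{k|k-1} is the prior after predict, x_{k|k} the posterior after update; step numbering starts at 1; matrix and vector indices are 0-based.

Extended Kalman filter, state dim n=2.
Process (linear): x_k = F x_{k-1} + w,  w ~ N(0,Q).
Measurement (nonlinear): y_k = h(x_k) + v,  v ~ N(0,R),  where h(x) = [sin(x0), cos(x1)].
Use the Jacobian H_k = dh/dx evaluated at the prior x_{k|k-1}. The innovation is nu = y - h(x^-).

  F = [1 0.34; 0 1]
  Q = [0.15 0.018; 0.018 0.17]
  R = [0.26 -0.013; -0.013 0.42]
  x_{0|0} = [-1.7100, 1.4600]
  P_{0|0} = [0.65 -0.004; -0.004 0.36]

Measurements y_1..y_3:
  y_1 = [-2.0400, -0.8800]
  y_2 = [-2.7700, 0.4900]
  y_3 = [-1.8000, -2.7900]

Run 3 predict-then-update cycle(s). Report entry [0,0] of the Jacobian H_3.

H_jac[0,0] = -0.4628

step 1: x^-=[-1.2136, 1.4600]  P^-=[0.8389 0.1364; 0.1364 0.5300]  H_jac=[0.3496 0.0000; 0.0000 -0.9939]  S=[0.3626 -0.0604; -0.0604 0.9435]  K=[0.7936 -0.0929; 0.0390 -0.5558]  nu=[-1.1031, -0.9906]  x^+=[-1.9970, 1.9676]  P^+=[0.5935 0.0496; 0.0496 0.2354]
step 2: x^-=[-1.3280, 1.9676]  P^-=[0.8045 0.1477; 0.1477 0.4054]  H_jac=[0.2404 0.0000; 0.0000 -0.9223]  S=[0.3065 -0.0457; -0.0457 0.7648]  K=[0.6099 -0.1416; 0.0433 -0.4863]  nu=[-1.7993, 0.8765]  x^+=[-2.5495, 1.4636]  P^+=[0.6673 0.0731; 0.0731 0.2220]
step 3: x^-=[-2.0519, 1.4636]  P^-=[0.8926 0.1666; 0.1666 0.3920]  H_jac=[-0.4628 0.0000; 0.0000 -0.9943]  S=[0.4512 0.0636; 0.0636 0.8076]  K=[-0.8966 -0.1344; -0.1039 -0.4745]  nu=[-0.9135, -2.8970]  x^+=[-0.8434, 2.9331]  P^+=[0.5000 0.0451; 0.0451 0.1991]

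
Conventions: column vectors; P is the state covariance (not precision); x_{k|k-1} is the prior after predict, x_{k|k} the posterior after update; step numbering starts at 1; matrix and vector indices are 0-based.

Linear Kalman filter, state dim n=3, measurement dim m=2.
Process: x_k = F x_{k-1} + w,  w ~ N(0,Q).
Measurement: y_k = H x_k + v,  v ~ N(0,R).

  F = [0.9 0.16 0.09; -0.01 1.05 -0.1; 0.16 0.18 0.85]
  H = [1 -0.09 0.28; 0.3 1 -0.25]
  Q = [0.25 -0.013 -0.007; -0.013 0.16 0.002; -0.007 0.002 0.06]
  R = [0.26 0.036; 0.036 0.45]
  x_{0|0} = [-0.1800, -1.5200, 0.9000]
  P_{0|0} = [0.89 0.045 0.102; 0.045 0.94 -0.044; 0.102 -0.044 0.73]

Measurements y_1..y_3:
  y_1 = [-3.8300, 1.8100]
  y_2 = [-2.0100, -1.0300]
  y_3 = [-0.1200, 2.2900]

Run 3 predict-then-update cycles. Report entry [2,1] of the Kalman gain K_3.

K[2,1] = 0.0076

step 1: x^-=[-0.3242, -1.6842, 0.4626]  P^-=[1.0291 0.1601 0.2853; 0.1601 1.2122 0.0827; 0.2853 0.0827 0.6575]  S=[1.4773 0.3230; 0.3230 1.8079]  K=[0.7210 0.0910; -0.1038 0.7042; 0.3250 -0.0559]  nu=[-3.7869, 3.7071]  x^+=[-2.7173, 1.3195, -0.9752]  P^+=[0.2037 -0.0062 -0.0481; -0.0062 0.3470 0.1279; -0.0481 0.1279 0.5076]
step 2: x^-=[-2.3222, 1.5101, -1.0262]  P^-=[0.4221 0.0474 0.0519; 0.0474 0.5208 0.1361; 0.0519 0.1361 0.4689]  S=[0.7367 0.1616; 0.1616 0.9908]  K=[0.5716 0.0693; -0.0606 0.5156; 0.2328 -0.0032]  nu=[0.7354, -2.1000]  x^+=[-2.0474, 0.3828, -0.8483]  P^+=[0.1638 -0.0094 -0.0482; -0.0094 0.2648 0.1287; -0.0482 0.1287 0.4292]
step 3: x^-=[-1.8578, 0.5072, -0.9797]  P^-=[0.3861 0.0318 0.0373; 0.0318 0.4294 0.1275; 0.0373 0.1275 0.4086]  S=[0.6904 0.1479; 0.1479 0.8894]  K=[0.5568 0.0629; -0.0584 0.4674; 0.2015 0.0076]  nu=[2.0577, 2.0952]  x^+=[-0.5803, 1.3663, -0.5492]  P^+=[0.1582 -0.0099 -0.0431; -0.0099 0.2408 0.1186; -0.0431 0.1186 0.3801]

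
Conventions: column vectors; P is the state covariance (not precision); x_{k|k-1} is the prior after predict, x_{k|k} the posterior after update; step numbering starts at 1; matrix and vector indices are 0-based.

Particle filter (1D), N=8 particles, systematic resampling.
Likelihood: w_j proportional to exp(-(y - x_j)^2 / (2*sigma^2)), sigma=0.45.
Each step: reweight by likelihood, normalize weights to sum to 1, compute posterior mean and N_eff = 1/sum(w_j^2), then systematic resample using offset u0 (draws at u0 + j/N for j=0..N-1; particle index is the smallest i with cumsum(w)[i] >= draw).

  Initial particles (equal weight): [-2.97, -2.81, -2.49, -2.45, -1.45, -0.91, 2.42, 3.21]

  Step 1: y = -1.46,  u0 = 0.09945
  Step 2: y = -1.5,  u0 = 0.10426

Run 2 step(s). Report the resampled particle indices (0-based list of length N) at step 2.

resampled_idx = [1, 2, 2, 3, 4, 4, 6, 7]

step 1: w=[0.0022, 0.0067, 0.0441, 0.0539, 0.6059, 0.2872, 0.0000, 0.0000]  mean=-1.4072  Neff=2.2003  idx=[3, 4, 4, 4, 4, 5, 5, 5]
step 2: w=[0.0201, 0.1857, 0.1857, 0.1857, 0.1857, 0.0791, 0.0791, 0.0791]  mean=-1.3420  Neff=6.3678  idx=[1, 2, 2, 3, 4, 4, 6, 7]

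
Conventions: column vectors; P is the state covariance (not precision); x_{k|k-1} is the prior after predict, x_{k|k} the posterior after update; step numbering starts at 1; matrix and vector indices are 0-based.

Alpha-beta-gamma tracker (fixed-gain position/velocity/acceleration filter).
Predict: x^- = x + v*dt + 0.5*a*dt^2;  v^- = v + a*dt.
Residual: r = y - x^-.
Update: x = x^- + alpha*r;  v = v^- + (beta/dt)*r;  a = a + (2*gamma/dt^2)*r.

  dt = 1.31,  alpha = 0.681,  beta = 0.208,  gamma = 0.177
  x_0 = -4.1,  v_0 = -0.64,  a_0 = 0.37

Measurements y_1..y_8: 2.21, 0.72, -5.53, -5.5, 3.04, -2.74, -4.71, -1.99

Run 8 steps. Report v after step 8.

step 1: x_pred=-4.6209  r=6.8309  x^+=0.0309  v^+=0.9293  a^+=1.7791
step 2: x_pred=2.7749  r=-2.0549  x^+=1.3755  v^+=2.9336  a^+=1.3552
step 3: x_pred=6.3814  r=-11.9114  x^+=-1.7303  v^+=2.8177  a^+=-1.1019
step 4: x_pred=1.0154  r=-6.5154  x^+=-3.4216  v^+=0.3397  a^+=-2.4459
step 5: x_pred=-5.0753  r=8.1153  x^+=0.4512  v^+=-1.5759  a^+=-0.7719
step 6: x_pred=-2.2755  r=-0.4645  x^+=-2.5918  v^+=-2.6608  a^+=-0.8677
step 7: x_pred=-6.8220  r=2.1120  x^+=-5.3837  v^+=-3.4621  a^+=-0.4320
step 8: x_pred=-10.2898  r=8.2998  x^+=-4.6376  v^+=-2.7102  a^+=1.2801

v_post = -2.7102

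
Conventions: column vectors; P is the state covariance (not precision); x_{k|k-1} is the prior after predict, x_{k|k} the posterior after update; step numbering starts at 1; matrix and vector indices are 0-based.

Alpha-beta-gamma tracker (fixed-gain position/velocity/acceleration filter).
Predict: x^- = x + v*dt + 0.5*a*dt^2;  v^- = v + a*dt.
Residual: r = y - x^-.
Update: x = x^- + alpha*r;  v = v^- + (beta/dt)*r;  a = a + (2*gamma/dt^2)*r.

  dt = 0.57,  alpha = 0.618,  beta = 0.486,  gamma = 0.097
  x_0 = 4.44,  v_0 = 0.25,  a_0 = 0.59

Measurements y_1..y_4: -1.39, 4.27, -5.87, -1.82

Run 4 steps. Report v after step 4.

v_post = -3.8763

step 1: x_pred=4.6783  r=-6.0683  x^+=0.9281  v^+=-4.5878  a^+=-3.0335
step 2: x_pred=-2.1797  r=6.4497  x^+=1.8062  v^+=-0.8176  a^+=0.8177
step 3: x_pred=1.4730  r=-7.3430  x^+=-3.0650  v^+=-6.6124  a^+=-3.5669
step 4: x_pred=-7.4135  r=5.5935  x^+=-3.9567  v^+=-3.8763  a^+=-0.2270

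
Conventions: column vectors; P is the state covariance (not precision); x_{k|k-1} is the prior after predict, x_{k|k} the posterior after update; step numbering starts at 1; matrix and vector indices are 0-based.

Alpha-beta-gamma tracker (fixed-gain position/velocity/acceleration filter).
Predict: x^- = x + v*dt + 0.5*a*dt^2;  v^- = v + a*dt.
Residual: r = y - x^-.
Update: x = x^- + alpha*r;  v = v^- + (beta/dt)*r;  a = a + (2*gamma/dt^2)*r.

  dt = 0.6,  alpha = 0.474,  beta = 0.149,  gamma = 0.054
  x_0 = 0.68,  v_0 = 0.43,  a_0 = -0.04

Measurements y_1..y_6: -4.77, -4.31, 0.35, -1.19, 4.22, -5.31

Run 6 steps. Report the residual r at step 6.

step 1: x_pred=0.9308  r=-5.7008  x^+=-1.7714  v^+=-1.0097  a^+=-1.7502
step 2: x_pred=-2.6922  r=-1.6178  x^+=-3.4591  v^+=-2.4616  a^+=-2.2356
step 3: x_pred=-5.3384  r=5.6884  x^+=-2.6421  v^+=-2.3903  a^+=-0.5290
step 4: x_pred=-4.1715  r=2.9815  x^+=-2.7583  v^+=-1.9673  a^+=0.3654
step 5: x_pred=-3.8729  r=8.0929  x^+=-0.0369  v^+=0.2617  a^+=2.7933
step 6: x_pred=0.6229  r=-5.9329  x^+=-2.1893  v^+=0.4643  a^+=1.0134

resid = -5.9329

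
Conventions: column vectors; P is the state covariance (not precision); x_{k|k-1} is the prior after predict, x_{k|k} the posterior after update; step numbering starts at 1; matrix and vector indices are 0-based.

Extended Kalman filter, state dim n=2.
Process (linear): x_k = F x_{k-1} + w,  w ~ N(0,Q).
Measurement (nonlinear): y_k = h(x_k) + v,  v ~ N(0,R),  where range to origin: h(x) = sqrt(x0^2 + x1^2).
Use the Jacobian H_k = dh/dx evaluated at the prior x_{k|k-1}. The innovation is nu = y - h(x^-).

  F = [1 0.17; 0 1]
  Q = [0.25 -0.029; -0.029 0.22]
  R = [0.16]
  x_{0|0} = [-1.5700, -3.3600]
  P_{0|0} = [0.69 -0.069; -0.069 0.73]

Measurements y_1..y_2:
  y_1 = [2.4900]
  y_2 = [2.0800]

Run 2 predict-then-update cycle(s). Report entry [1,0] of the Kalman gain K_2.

K[1,0] = -0.4793

step 1: x^-=[-2.1412, -3.3600]  P^-=[0.9376 0.0261; 0.0261 0.9500]  H_jac=[-0.5374 -0.8433]  S=[1.1301]  K=[-0.4654; -0.7213]  nu=[-1.4943]  x^+=[-1.4458, -2.2821]  P^+=[0.6929 -0.3533; -0.3533 0.3620]
step 2: x^-=[-1.8338, -2.2821]  P^-=[0.8332 -0.3207; -0.3207 0.5820]  H_jac=[-0.6264 -0.7795]  S=[0.5274]  K=[-0.5156; -0.4793]  nu=[-0.8476]  x^+=[-1.3967, -1.8759]  P^+=[0.6930 -0.4511; -0.4511 0.4608]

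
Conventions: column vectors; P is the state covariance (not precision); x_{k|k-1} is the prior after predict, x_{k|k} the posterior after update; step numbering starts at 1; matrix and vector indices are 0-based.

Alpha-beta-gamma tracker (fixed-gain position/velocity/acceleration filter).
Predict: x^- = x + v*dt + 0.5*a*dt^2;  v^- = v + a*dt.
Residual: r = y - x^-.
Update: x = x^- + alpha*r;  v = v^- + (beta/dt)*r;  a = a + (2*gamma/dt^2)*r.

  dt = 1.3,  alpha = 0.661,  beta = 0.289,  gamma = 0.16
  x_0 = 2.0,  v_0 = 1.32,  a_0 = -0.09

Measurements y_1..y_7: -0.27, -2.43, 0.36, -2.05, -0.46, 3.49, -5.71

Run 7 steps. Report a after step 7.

step 1: x_pred=3.6400  r=-3.9100  x^+=1.0555  v^+=0.3338  a^+=-0.8303
step 2: x_pred=0.7878  r=-3.2178  x^+=-1.3392  v^+=-1.4610  a^+=-1.4396
step 3: x_pred=-4.4550  r=4.8150  x^+=-1.2723  v^+=-2.2621  a^+=-0.5279
step 4: x_pred=-4.6591  r=2.6091  x^+=-2.9345  v^+=-2.3684  a^+=-0.0339
step 5: x_pred=-6.0420  r=5.5820  x^+=-2.3523  v^+=-1.1715  a^+=1.0231
step 6: x_pred=-3.0108  r=6.5008  x^+=1.2862  v^+=1.6036  a^+=2.2540
step 7: x_pred=5.2756  r=-10.9856  x^+=-1.9859  v^+=2.0916  a^+=0.1739

a_post = 0.1739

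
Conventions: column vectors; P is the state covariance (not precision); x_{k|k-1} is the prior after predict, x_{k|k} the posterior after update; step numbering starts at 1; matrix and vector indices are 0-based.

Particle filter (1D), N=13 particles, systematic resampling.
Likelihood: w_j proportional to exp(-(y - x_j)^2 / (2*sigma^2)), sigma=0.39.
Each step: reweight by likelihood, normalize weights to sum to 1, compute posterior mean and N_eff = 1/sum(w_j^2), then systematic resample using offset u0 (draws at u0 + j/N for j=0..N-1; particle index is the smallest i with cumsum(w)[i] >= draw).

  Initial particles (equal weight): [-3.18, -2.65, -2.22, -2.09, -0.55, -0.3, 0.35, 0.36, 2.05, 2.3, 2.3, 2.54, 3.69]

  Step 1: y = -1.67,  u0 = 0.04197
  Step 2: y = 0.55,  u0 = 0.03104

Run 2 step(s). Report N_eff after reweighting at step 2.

step 1: w=[0.0006, 0.0429, 0.3732, 0.5649, 0.0163, 0.0021, 0.0000, 0.0000, 0.0000, 0.0000, 0.0000, 0.0000, 0.0000]  mean=-2.1342  Neff=2.1716  idx=[1, 2, 2, 2, 2, 3, 3, 3, 3, 3, 3, 3, 3]
step 2: w=[0.0000, 0.0118, 0.0118, 0.0118, 0.0118, 0.1191, 0.1191, 0.1191, 0.1191, 0.1191, 0.1191, 0.1191, 0.1191]  mean=-2.0961  Neff=8.7692  idx=[3, 5, 6, 6, 7, 8, 8, 9, 10, 10, 11, 11, 12]

N_eff = 8.7692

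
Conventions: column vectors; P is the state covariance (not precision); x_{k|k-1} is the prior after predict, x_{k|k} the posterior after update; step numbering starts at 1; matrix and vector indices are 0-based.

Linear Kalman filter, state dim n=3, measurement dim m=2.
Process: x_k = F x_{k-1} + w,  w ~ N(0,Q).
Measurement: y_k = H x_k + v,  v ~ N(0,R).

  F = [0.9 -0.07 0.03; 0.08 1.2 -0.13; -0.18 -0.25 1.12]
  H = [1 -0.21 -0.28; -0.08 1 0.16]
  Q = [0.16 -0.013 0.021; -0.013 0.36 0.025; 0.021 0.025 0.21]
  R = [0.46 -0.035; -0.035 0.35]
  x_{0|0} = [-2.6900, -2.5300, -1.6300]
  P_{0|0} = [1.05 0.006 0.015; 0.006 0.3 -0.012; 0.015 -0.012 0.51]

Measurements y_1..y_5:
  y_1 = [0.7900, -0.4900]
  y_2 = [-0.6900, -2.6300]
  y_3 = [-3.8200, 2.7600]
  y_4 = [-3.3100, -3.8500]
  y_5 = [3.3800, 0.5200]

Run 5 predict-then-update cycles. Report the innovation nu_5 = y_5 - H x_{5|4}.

innov = [5.3193, 3.4373]

step 1: x^-=[-2.2928, -3.0393, -0.7089]  P^-=[1.0125 0.0396 -0.1119; 0.0396 0.8119 -0.1706; -0.1119 -0.1706 0.9037]  S=[1.6052 -0.2536; -0.2536 1.1335]  K=[0.6602 0.0954; 0.0592 0.7027; -0.2150 -0.0632]  nu=[2.2461, 2.4793]  x^+=[-0.5734, -1.1640, -1.3485]  P^+=[0.3345 0.0199 0.1070; 0.0199 0.2677 -0.1391; 0.1070 -0.1391 0.8319]
step 2: x^-=[-0.4750, -1.2674, -1.1161]  P^-=[0.4369 -0.0118 0.1145; -0.0118 0.8067 -0.3654; 0.1145 -0.3654 1.3176]  S=[0.9336 -0.1749; -0.1749 1.0753]  K=[0.4448 0.0459; 0.0475 0.7045; -0.2258 -0.1890]  nu=[-0.7937, -1.2220]  x^+=[-0.8842, -2.1660, -0.7060]  P^+=[0.2570 -0.0111 0.2010; -0.0111 0.2827 -0.2416; 0.2010 -0.2416 1.2466]
step 3: x^-=[-0.6653, -2.5781, -0.0900]  P^-=[0.3839 -0.0690 0.2509; -0.0690 0.8588 -0.5522; 0.2509 -0.5522 1.8529]  S=[0.8506 -0.1803; -0.1803 1.0866]  K=[0.3878 0.0095; 0.0415 0.7210; -0.2409 -0.2938]  nu=[-3.7213, 5.2993]  x^+=[-2.0580, 1.0884, -0.7505]  P^+=[0.2572 -0.0396 0.3125; -0.0396 0.3033 -0.3470; 0.3125 -0.3470 1.7353]
step 4: x^-=[-1.9509, 1.2390, -0.7422]  P^-=[0.3947 -0.1208 0.3944; -0.1208 0.9218 -0.7554; 0.3944 -0.7554 2.4788]  S=[0.8307 -0.1852; -0.1852 1.1053]  K=[0.3685 -0.0190; 0.0412 0.7403; -0.2581 -0.3964]  nu=[-1.3067, -5.1263]  x^+=[-2.3350, -2.6099, 1.6270]  P^+=[0.2789 -0.0675 0.4390; -0.0675 0.3260 -0.4606; 0.4390 -0.4606 2.2877]
step 5: x^-=[-1.8700, -3.5301, 2.8950]  P^-=[0.4237 -0.1728 0.5524; -0.1728 0.9915 -0.9784; 0.5524 -0.9784 3.1840]  S=[0.8252 -0.1879; -0.1879 1.1261]  K=[0.3597 -0.0450; 0.0435 0.7610; -0.2762 -0.5018]  nu=[5.3193, 3.4373]  x^+=[-0.1113, -0.6830, -0.2987]  P^+=[0.3086 -0.0961 0.5774; -0.0961 0.3503 -0.5821; 0.5774 -0.5821 2.8896]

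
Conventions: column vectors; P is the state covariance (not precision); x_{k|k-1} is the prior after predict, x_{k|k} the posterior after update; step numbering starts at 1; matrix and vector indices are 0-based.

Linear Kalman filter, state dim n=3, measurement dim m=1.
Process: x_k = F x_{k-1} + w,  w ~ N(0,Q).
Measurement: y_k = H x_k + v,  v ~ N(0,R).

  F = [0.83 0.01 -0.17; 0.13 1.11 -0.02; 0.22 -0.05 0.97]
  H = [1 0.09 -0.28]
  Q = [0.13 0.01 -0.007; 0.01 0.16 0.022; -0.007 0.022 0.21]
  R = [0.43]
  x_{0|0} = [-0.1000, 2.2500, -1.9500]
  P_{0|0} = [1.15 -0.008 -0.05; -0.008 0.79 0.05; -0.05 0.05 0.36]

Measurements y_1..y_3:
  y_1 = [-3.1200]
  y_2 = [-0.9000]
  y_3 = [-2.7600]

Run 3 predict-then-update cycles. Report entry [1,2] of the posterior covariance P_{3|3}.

P_post[1,2] = 0.0734

step 1: x^-=[0.2710, 2.5235, -2.0260]  P^-=[0.9465 0.1292 0.1061; 0.1292 1.1487 0.0500; 0.1061 0.0500 0.5803]  S=[1.3927]  K=[0.6667; 0.1570; -0.0373]  nu=[-4.1854]  x^+=[-2.5193, 1.8666, -1.8699]  P^+=[0.3276 -0.0165 0.1407; -0.0165 1.1144 0.0581; 0.1407 0.0581 0.5784]
step 2: x^-=[-1.7545, 1.7818, -2.4614]  P^-=[0.3323 0.0280 0.0666; 0.0280 1.5307 0.0341; 0.0666 0.0341 0.8276]  S=[0.8056]  K=[0.3925; 0.1939; -0.2012]  nu=[0.0049]  x^+=[-1.7525, 1.7828, -2.4624]  P^+=[0.2082 -0.0333 0.1302; -0.0333 1.5004 0.0655; 0.1302 0.0655 0.7950]
step 3: x^-=[-1.0182, 1.8003, -2.8632]  P^-=[0.2590 0.0037 0.0016; 0.0037 1.9993 0.0078; 0.0016 0.0078 1.0218]  S=[0.7847]  K=[0.3300; 0.2312; -0.3616]  nu=[-2.7056]  x^+=[-1.9109, 1.1748, -1.8848]  P^+=[0.1736 -0.0562 0.0953; -0.0562 1.9573 0.0734; 0.0953 0.0734 0.9192]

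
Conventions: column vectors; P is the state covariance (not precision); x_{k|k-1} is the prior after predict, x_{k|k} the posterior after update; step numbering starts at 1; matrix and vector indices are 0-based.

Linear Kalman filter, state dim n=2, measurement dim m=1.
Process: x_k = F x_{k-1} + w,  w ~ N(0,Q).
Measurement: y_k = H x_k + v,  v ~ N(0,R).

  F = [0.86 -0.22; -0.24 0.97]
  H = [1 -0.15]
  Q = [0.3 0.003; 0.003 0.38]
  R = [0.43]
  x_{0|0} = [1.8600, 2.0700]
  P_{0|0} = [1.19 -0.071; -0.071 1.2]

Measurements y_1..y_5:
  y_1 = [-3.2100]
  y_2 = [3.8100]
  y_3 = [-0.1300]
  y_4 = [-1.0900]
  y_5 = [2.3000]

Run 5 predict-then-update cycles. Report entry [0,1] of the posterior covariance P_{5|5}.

P_post[0,1] = -0.0328

step 1: x^-=[1.1442, 1.5615]  P^-=[1.2651 -0.5617; -0.5617 1.6107]  S=[1.8998]  K=[0.7102; -0.4228]  nu=[-4.1200]  x^+=[-1.7820, 3.3035]  P^+=[0.3067 0.0088; 0.0088 1.2710]
step 2: x^-=[-2.2593, 3.6321]  P^-=[0.5850 -0.3237; -0.3237 1.5895]  S=[1.1479]  K=[0.5519; -0.4897]  nu=[6.6141]  x^+=[1.3914, 0.3932]  P^+=[0.2353 -0.0134; -0.0134 1.3142]
step 3: x^-=[1.1101, 0.0474]  P^-=[0.5427 -0.3379; -0.3379 1.6363]  S=[1.1109]  K=[0.5342; -0.5251]  nu=[-1.2330]  x^+=[0.4515, 0.6949]  P^+=[0.2257 -0.0263; -0.0263 1.3300]
step 4: x^-=[0.2354, 0.5657]  P^-=[0.5413 -0.3508; -0.3508 1.6566]  S=[1.1138]  K=[0.5332; -0.5380]  nu=[-1.2405]  x^+=[-0.4261, 1.2332]  P^+=[0.2246 -0.0312; -0.0312 1.3342]
step 5: x^-=[-0.6377, 1.2984]  P^-=[0.5425 -0.3558; -0.3558 1.6628]  S=[1.1167]  K=[0.5336; -0.5420]  nu=[3.1325]  x^+=[1.0338, -0.3993]  P^+=[0.2245 -0.0328; -0.0328 1.3348]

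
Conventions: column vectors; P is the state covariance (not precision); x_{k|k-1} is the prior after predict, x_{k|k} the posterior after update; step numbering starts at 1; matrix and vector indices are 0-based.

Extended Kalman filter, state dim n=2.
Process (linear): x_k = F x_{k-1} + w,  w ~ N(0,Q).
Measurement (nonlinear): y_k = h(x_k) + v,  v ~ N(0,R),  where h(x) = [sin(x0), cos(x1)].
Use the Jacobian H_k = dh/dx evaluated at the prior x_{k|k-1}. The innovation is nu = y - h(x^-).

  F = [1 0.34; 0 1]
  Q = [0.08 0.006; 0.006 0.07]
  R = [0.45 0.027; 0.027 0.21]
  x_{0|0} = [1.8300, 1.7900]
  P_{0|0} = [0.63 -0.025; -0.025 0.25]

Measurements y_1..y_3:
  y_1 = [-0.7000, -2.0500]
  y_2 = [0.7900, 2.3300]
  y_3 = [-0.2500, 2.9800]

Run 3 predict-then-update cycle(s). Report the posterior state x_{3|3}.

step 1: x^-=[2.4386, 1.7900]  P^-=[0.7219 0.0660; 0.0660 0.3200]  H_jac=[-0.7629 0.0000; 0.0000 -0.9761]  S=[0.8702 0.0761; 0.0761 0.5149]  K=[-0.6301 -0.0319; -0.0048 -0.6059]  nu=[-1.3465, -1.8325]  x^+=[3.3456, 2.9069]  P^+=[0.3728 0.0243; 0.0243 0.1305]
step 2: x^-=[4.3339, 2.9069]  P^-=[0.4844 0.0747; 0.0747 0.2005]  H_jac=[-0.3695 0.0000; 0.0000 -0.2325]  S=[0.5161 0.0334; 0.0334 0.2208]  K=[-0.3451 -0.0264; -0.0402 -0.2050]  nu=[1.7192, 3.3026]  x^+=[3.6534, 2.1607]  P^+=[0.4222 0.0639; 0.0639 0.1898]
step 3: x^-=[4.3881, 2.1607]  P^-=[0.5676 0.1345; 0.1345 0.2598]  H_jac=[-0.3187 0.0000; 0.0000 -0.8310]  S=[0.5076 0.0626; 0.0626 0.3894]  K=[-0.3274 -0.2343; -0.0163 -0.5518]  nu=[0.6979, 3.5363]  x^+=[3.3311, 0.1979]  P^+=[0.4822 0.0698; 0.0698 0.1400]

x_post = [3.3311, 0.1979]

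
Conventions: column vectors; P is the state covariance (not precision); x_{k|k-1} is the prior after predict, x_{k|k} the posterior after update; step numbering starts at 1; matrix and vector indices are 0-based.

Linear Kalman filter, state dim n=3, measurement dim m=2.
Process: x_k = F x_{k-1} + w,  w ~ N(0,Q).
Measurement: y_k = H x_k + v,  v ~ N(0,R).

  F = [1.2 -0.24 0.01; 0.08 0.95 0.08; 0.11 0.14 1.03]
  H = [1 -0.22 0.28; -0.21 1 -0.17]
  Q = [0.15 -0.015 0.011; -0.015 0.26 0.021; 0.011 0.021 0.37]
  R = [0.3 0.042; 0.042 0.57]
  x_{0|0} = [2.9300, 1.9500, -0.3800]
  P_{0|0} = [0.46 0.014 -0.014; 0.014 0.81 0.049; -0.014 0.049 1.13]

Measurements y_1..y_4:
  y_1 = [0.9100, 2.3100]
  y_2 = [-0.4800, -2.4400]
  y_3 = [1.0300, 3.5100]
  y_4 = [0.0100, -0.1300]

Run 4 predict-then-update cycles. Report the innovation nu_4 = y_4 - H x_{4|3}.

step 1: x^-=[3.0442, 2.0565, 0.2039]  P^-=[0.8505 -0.1408 0.0288; -0.1408 1.0106 0.2747; 0.0288 0.2747 1.6016]  S=[1.3692 -0.5018; -0.5018 1.6322]  K=[0.6501 0.0012; 0.0159 0.6136; 0.3421 0.1030]  nu=[-1.7389, 0.9274]  x^+=[1.9148, 2.5979, -0.2955]  P^+=[0.2726 0.0441 -0.2422; 0.0441 0.4056 0.2703; -0.2422 0.2703 1.4594]
step 2: x^-=[1.6714, 2.5976, 0.2700]  P^-=[0.5336 -0.0568 -0.3114; -0.0568 0.6818 0.4481; -0.3114 0.4481 1.9540]  S=[0.8151 -0.1590; -0.1590 1.1811]  K=[0.5584 -0.0230; 0.0023 0.5232; 0.2035 0.1810]  nu=[-1.6555, -4.6407]  x^+=[0.8534, 0.1658, -0.9066]  P^+=[0.2747 0.0028 -0.3838; 0.0028 0.3589 0.3529; -0.3838 0.3529 1.8933]
step 3: x^-=[0.9753, 0.1533, -0.8167]  P^-=[0.5538 -0.1064 -0.5065; -0.1064 0.6469 0.5418; -0.5065 0.5418 2.4038]  S=[0.7701 -0.1545; -0.1545 1.1352]  K=[0.5565 -0.0446; -0.0246 0.5051; 0.1068 0.2255]  nu=[0.3172, 3.4227]  x^+=[0.9992, 1.8743, -0.0110]  P^+=[0.3054 -0.0267 -0.5222; -0.0267 0.3530 0.4220; -0.5222 0.4220 2.3448]
step 4: x^-=[0.7491, 1.8596, 0.3610]  P^-=[0.6112 -0.1488 -0.6899; -0.1488 0.6490 0.6308; -0.6899 0.6308 2.8707]  S=[0.7691 -0.1634; -0.1634 1.1277]  K=[0.5736 -0.0587; -0.0429 0.5019; 0.0226 0.2583]  nu=[-0.4310, -1.7710]  x^+=[0.6057, 0.9892, -0.1062]  P^+=[0.3432 -0.0493 -0.6588; -0.0493 0.3564 0.4853; -0.6588 0.4853 2.7970]

innov = [-0.4310, -1.7710]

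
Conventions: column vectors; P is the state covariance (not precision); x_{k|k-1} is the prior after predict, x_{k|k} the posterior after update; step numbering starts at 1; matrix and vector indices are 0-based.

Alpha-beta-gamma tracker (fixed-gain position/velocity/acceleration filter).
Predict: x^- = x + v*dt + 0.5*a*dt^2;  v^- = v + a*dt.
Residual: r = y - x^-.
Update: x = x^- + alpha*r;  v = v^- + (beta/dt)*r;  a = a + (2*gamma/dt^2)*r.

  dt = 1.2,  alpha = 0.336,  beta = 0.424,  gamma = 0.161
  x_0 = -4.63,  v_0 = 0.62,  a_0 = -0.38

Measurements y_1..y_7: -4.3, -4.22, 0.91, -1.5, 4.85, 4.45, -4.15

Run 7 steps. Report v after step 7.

step 1: x_pred=-4.1596  r=-0.1404  x^+=-4.2068  v^+=0.1144  a^+=-0.4114
step 2: x_pred=-4.3657  r=0.1457  x^+=-4.3168  v^+=-0.3278  a^+=-0.3788
step 3: x_pred=-4.9829  r=5.8929  x^+=-3.0029  v^+=1.2998  a^+=0.9389
step 4: x_pred=-0.7671  r=-0.7329  x^+=-1.0134  v^+=2.1675  a^+=0.7750
step 5: x_pred=2.1456  r=2.7044  x^+=3.0543  v^+=4.0531  a^+=1.3797
step 6: x_pred=8.9114  r=-4.4614  x^+=7.4124  v^+=4.1324  a^+=0.3821
step 7: x_pred=12.6464  r=-16.7964  x^+=7.0028  v^+=-1.3438  a^+=-3.3737

v_post = -1.3438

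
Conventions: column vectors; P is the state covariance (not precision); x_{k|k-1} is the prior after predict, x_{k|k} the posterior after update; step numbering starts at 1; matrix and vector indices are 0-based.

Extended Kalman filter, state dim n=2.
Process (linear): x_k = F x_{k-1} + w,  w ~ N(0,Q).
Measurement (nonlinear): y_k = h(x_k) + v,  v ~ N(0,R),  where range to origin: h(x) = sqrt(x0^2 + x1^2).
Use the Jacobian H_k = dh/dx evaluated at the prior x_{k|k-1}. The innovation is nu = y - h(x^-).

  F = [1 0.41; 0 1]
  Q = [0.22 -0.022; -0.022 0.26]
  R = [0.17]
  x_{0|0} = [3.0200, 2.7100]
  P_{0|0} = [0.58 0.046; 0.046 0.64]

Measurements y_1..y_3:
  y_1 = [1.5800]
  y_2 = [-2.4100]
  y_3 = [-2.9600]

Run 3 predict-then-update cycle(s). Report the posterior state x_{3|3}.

step 1: x^-=[4.1311, 2.7100]  P^-=[0.9453 0.2864; 0.2864 0.9000]  H_jac=[0.8361 0.5485]  S=[1.3644]  K=[0.6945; 0.5373]  nu=[-3.3607]  x^+=[1.7973, 0.9042]  P^+=[0.2873 -0.2227; -0.2227 0.5061]
step 2: x^-=[2.1680, 0.9042]  P^-=[0.4097 -0.0372; -0.0372 0.7661]  H_jac=[0.9229 0.3849]  S=[0.6061]  K=[0.6003; 0.4298]  nu=[-4.7590]  x^+=[-0.6889, -1.1414]  P^+=[0.1913 -0.1936; -0.1936 0.6541]
step 3: x^-=[-1.1568, -1.1414]  P^-=[0.3625 0.0525; 0.0525 0.9141]  H_jac=[-0.7118 -0.7023]  S=[0.8571]  K=[-0.3441; -0.7926]  nu=[-4.5851]  x^+=[0.4210, 2.4930]  P^+=[0.2610 -0.1812; -0.1812 0.3756]

x_post = [0.4210, 2.4930]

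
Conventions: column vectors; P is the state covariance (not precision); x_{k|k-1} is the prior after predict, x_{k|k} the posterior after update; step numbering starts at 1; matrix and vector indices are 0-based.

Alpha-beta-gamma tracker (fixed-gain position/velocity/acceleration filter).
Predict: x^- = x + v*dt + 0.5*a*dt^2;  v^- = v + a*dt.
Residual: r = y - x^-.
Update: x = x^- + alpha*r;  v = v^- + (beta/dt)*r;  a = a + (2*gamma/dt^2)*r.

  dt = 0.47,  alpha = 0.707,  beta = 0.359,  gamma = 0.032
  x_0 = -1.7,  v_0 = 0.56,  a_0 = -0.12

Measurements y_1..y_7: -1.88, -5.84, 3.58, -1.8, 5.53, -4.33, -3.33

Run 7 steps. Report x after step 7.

x_post = -3.0368

step 1: x_pred=-1.4501  r=-0.4299  x^+=-1.7540  v^+=0.1752  a^+=-0.2446
step 2: x_pred=-1.6987  r=-4.1413  x^+=-4.6266  v^+=-3.1030  a^+=-1.4444
step 3: x_pred=-6.2445  r=9.8245  x^+=0.7014  v^+=3.7224  a^+=1.4020
step 4: x_pred=2.6058  r=-4.4058  x^+=-0.5091  v^+=1.0161  a^+=0.1255
step 5: x_pred=-0.0177  r=5.5477  x^+=3.9045  v^+=5.3126  a^+=1.7328
step 6: x_pred=6.5928  r=-10.9228  x^+=-1.1296  v^+=-2.2162  a^+=-1.4318
step 7: x_pred=-2.3294  r=-1.0006  x^+=-3.0368  v^+=-3.6534  a^+=-1.7217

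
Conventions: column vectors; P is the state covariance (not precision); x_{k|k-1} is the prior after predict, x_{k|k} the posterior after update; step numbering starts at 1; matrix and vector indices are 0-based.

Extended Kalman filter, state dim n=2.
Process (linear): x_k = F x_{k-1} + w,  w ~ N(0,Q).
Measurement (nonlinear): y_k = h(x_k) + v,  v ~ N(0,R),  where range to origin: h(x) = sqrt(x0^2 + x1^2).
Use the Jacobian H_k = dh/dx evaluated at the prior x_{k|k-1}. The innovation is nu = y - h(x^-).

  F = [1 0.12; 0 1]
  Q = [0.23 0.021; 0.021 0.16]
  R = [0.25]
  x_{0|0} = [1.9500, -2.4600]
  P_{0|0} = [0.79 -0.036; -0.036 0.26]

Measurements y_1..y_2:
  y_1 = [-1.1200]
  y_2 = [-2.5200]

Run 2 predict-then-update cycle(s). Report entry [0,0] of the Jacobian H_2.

step 1: x^-=[1.6548, -2.4600]  P^-=[1.0151 0.0162; 0.0162 0.4200]  H_jac=[0.5582 -0.8297]  S=[0.8404]  K=[0.6582; -0.4039]  nu=[-4.0848]  x^+=[-1.0338, -0.8101]  P^+=[0.6510 0.2396; 0.2396 0.2829]
step 2: x^-=[-1.1310, -0.8101]  P^-=[0.9426 0.2946; 0.2946 0.4429]  H_jac=[-0.8130 -0.5823]  S=[1.3021]  K=[-0.7203; -0.3820]  nu=[-3.9112]  x^+=[1.6861, 0.6839]  P^+=[0.2671 -0.0637; -0.0637 0.2529]

H_jac[0,0] = -0.8130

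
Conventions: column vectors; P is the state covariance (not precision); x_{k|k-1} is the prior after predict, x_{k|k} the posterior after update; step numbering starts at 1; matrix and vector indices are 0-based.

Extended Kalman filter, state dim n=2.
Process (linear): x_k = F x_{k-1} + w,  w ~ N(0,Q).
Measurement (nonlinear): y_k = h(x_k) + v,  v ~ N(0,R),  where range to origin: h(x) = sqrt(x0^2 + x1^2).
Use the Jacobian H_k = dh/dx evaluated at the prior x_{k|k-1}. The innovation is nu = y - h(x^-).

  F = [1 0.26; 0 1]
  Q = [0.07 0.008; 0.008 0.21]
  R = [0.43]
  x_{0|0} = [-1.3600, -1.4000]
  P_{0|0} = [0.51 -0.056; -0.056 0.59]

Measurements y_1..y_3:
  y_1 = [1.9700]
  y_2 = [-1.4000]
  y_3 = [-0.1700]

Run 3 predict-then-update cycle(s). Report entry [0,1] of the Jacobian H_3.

H_jac[0,1] = 0.5025

step 1: x^-=[-1.7240, -1.4000]  P^-=[0.5908 0.1054; 0.1054 0.8000]  H_jac=[-0.7763 -0.6304]  S=[1.2071]  K=[-0.4350; -0.4856]  nu=[-0.2509]  x^+=[-1.6149, -1.2782]  P^+=[0.3624 -0.1496; -0.1496 0.5154]
step 2: x^-=[-1.9472, -1.2782]  P^-=[0.3895 -0.0076; -0.0076 0.7254]  H_jac=[-0.8360 -0.5488]  S=[0.9137]  K=[-0.3518; -0.4288]  nu=[-3.7293]  x^+=[-0.6353, 0.3207]  P^+=[0.2764 -0.1454; -0.1454 0.5574]
step 3: x^-=[-0.5519, 0.3207]  P^-=[0.3085 0.0076; 0.0076 0.7674]  H_jac=[-0.8646 0.5025]  S=[0.8478]  K=[-0.3101; 0.4471]  nu=[-0.8083]  x^+=[-0.3012, -0.0407]  P^+=[0.2269 0.1251; 0.1251 0.5979]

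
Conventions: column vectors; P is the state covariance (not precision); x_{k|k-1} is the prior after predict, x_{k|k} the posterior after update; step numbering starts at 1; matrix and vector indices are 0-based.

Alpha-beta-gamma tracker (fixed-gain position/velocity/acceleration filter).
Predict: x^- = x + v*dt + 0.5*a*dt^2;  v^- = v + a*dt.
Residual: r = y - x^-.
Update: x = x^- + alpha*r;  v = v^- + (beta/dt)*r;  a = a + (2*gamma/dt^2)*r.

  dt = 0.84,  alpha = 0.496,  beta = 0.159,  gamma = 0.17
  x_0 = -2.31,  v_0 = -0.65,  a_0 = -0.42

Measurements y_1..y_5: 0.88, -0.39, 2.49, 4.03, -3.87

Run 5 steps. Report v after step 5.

v_post = 3.9055

step 1: x_pred=-3.0042  r=3.8842  x^+=-1.0776  v^+=-0.2676  a^+=1.4516
step 2: x_pred=-0.7903  r=0.4003  x^+=-0.5917  v^+=1.0275  a^+=1.6445
step 3: x_pred=0.8516  r=1.6384  x^+=1.6642  v^+=2.7191  a^+=2.4340
step 4: x_pred=4.8070  r=-0.7770  x^+=4.4216  v^+=4.6165  a^+=2.0596
step 5: x_pred=9.0261  r=-12.8961  x^+=2.6296  v^+=3.9055  a^+=-4.1545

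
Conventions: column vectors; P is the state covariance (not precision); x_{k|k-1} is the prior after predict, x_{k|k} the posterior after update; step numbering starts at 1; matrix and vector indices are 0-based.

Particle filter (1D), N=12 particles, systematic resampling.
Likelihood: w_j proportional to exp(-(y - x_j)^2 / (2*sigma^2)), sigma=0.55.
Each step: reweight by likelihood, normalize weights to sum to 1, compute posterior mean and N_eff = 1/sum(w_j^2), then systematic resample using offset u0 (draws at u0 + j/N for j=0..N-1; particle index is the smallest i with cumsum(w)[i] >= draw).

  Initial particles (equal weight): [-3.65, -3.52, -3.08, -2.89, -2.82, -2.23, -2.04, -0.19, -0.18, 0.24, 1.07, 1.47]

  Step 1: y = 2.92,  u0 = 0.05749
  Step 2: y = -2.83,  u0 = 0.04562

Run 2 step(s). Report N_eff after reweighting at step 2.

N_eff = 1.0994

step 1: w=[0.0000, 0.0000, 0.0000, 0.0000, 0.0000, 0.0000, 0.0000, 0.0000, 0.0000, 0.0002, 0.1014, 0.8984]  mean=1.4292  Neff=1.2233  idx=[10, 11, 11, 11, 11, 11, 11, 11, 11, 11, 11, 11]
step 2: w=[0.9536, 0.0042, 0.0042, 0.0042, 0.0042, 0.0042, 0.0042, 0.0042, 0.0042, 0.0042, 0.0042, 0.0042]  mean=1.0885  Neff=1.0994  idx=[0, 0, 0, 0, 0, 0, 0, 0, 0, 0, 0, 3]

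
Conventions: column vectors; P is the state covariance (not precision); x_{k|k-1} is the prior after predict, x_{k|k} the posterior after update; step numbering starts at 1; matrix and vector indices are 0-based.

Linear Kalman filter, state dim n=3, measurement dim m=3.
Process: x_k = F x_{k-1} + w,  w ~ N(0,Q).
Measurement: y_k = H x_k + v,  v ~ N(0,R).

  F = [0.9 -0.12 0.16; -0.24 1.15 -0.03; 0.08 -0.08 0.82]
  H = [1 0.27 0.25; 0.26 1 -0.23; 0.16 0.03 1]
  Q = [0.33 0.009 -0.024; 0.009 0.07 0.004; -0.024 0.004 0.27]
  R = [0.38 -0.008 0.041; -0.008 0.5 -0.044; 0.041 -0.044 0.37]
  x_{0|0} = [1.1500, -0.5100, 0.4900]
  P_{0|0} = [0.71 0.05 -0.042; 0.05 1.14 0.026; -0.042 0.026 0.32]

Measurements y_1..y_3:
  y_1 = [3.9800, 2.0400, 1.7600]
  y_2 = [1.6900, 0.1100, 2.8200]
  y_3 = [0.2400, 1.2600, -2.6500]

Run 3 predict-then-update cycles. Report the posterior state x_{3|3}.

x_post = [0.8608, 0.4356, -0.7535]

step 1: x^-=[1.1746, -0.8772, 0.5346]  P^-=[0.9058 -0.2424 0.0415; -0.2424 1.5888 -0.0839; 0.0415 -0.0839 0.4874]  S=[1.3107 0.3464 0.3228; 0.3464 2.0834 -0.1855; 0.3228 -0.1855 0.8880]  K=[0.7042 -0.1323 -0.0819; -0.1052 0.7693 0.1145; -0.0192 -0.0365 0.5529]  nu=[2.9086, 2.7348, 1.0638]  x^+=[2.7741, 1.0425, 0.9673]  P^+=[0.3192 -0.1608 -0.0418; -0.1608 0.4262 0.0171; -0.0418 0.0171 0.2116]
step 2: x^-=[2.5263, 0.5041, 0.9317]  P^-=[0.6221 -0.2849 0.0106; -0.2849 0.7392 -0.0399; 0.0106 -0.0399 0.4114]  S=[0.9278 0.0156 0.2285; 0.0156 1.1720 -0.1756; 0.2285 -0.1756 0.7962]  K=[0.6113 -0.1266 -0.0757; -0.1346 0.5905 0.0894; -0.0153 -0.0352 0.5139]  nu=[-1.2054, -0.8366, 1.4690]  x^+=[1.7843, 0.3035, 1.7345]  P^+=[0.2790 -0.1461 -0.0376; -0.1461 0.3338 0.0149; -0.0376 0.0149 0.1966]
step 3: x^-=[1.8469, -0.1312, 1.5407]  P^-=[0.5860 -0.2484 0.0071; -0.2484 0.6068 -0.0315; 0.0071 -0.0315 0.4011]  S=[0.9004 0.0122 0.2204; 0.0122 1.0521 -0.1651; 0.2204 -0.1651 0.7847]  K=[0.5974 -0.1111 -0.0721; -0.1300 0.5366 0.0817; -0.0140 -0.0361 0.5078]  nu=[-1.9567, 1.2654, -4.4823]  x^+=[0.8608, 0.4356, -0.7535]  P^+=[0.2708 -0.1360 -0.0366; -0.1360 0.3043 0.0139; -0.0366 0.0139 0.1943]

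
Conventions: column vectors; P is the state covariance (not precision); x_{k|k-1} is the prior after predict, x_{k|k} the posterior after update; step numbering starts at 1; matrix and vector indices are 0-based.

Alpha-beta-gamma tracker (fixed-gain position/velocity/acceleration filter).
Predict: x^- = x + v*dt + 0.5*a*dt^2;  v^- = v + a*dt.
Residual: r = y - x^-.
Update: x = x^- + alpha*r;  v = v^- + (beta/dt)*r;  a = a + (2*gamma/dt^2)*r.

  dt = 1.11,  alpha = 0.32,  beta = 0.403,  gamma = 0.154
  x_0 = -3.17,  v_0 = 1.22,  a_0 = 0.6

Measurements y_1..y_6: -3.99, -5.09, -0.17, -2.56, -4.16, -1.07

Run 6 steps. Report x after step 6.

x_post = -3.4122

step 1: x_pred=-1.4462  r=-2.5438  x^+=-2.2602  v^+=0.9624  a^+=-0.0359
step 2: x_pred=-1.2140  r=-3.8760  x^+=-2.4543  v^+=-0.4847  a^+=-1.0048
step 3: x_pred=-3.6113  r=3.4413  x^+=-2.5101  v^+=-0.3506  a^+=-0.1446
step 4: x_pred=-2.9883  r=0.4283  x^+=-2.8512  v^+=-0.3556  a^+=-0.0375
step 5: x_pred=-3.2690  r=-0.8910  x^+=-3.5541  v^+=-0.7207  a^+=-0.2602
step 6: x_pred=-4.5144  r=3.4444  x^+=-3.4122  v^+=0.2410  a^+=0.6008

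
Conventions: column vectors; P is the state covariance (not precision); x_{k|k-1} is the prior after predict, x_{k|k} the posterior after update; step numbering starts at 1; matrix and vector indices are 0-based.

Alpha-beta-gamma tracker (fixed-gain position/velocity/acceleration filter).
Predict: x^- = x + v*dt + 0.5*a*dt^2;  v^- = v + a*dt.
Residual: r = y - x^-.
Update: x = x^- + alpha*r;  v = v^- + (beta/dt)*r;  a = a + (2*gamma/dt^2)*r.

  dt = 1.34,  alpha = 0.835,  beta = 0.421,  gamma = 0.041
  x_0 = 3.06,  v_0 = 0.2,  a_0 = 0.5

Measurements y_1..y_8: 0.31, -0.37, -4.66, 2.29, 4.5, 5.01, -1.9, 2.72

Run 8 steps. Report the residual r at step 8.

resid = 3.9628

step 1: x_pred=3.7769  r=-3.4669  x^+=0.8820  v^+=-0.2192  a^+=0.3417
step 2: x_pred=0.8950  r=-1.2650  x^+=-0.1613  v^+=-0.1588  a^+=0.2839
step 3: x_pred=-0.1192  r=-4.5408  x^+=-3.9108  v^+=-1.2050  a^+=0.0765
step 4: x_pred=-5.4568  r=7.7468  x^+=1.0118  v^+=1.3314  a^+=0.4303
step 5: x_pred=3.1822  r=1.3178  x^+=4.2826  v^+=2.3221  a^+=0.4905
step 6: x_pred=7.8345  r=-2.8245  x^+=5.4760  v^+=2.0919  a^+=0.3615
step 7: x_pred=8.6038  r=-10.5038  x^+=-0.1669  v^+=-0.7237  a^+=-0.1182
step 8: x_pred=-1.2428  r=3.9628  x^+=2.0661  v^+=0.3629  a^+=0.0628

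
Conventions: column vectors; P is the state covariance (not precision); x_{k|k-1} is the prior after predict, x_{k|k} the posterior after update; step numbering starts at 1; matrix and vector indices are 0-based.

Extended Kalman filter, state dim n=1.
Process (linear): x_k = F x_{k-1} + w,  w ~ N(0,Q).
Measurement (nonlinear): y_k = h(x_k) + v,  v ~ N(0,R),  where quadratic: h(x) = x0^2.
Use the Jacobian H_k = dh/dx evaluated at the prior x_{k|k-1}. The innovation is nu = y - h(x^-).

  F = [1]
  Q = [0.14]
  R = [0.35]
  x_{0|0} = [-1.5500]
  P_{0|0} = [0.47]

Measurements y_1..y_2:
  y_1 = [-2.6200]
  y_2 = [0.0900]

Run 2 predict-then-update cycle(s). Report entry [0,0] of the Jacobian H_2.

step 1: x^-=[-1.5500]  P^-=[0.6100]  H_jac=[-3.1000]  S=[6.2121]  K=[-0.3044]  nu=[-5.0225]  x^+=[-0.0211]  P^+=[0.0344]
step 2: x^-=[-0.0211]  P^-=[0.1744]  H_jac=[-0.0422]  S=[0.3503]  K=[-0.0210]  nu=[0.0896]  x^+=[-0.0230]  P^+=[0.1742]

H_jac[0,0] = -0.0422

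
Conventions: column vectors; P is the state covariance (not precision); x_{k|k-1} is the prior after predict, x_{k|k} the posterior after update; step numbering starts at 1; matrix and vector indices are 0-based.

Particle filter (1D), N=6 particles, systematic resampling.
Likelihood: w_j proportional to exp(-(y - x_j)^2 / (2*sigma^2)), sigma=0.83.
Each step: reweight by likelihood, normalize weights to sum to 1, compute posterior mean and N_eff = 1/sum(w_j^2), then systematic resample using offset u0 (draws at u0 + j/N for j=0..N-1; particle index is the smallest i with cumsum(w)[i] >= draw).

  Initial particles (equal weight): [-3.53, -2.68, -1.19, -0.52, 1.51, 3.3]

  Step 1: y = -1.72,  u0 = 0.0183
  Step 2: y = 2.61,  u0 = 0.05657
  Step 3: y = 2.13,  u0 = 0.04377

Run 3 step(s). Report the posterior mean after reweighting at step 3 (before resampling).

step 1: w=[0.0523, 0.2890, 0.4601, 0.1984, 0.0003, 0.0000]  mean=-1.6093  Neff=2.9652  idx=[0, 1, 2, 2, 2, 3]
step 2: w=[0.0000, 0.0000, 0.0312, 0.0312, 0.0312, 0.9065]  mean=-0.5827  Neff=1.2127  idx=[3, 5, 5, 5, 5, 5]
step 3: w=[0.0109, 0.1978, 0.1978, 0.1978, 0.1978, 0.1978]  mean=-0.5273  Neff=5.1072  idx=[1, 2, 2, 3, 4, 5]

post_mean = -0.5273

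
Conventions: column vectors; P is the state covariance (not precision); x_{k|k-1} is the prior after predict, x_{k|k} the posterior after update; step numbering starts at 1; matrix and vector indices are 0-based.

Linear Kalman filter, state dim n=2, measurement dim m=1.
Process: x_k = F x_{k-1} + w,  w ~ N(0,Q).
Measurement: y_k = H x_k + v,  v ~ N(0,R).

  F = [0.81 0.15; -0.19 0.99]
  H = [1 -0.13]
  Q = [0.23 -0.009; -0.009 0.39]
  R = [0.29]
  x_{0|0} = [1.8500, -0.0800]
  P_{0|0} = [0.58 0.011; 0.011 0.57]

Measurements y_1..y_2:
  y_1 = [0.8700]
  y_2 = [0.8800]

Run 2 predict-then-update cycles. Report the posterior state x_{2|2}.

x_post = [0.8011, -0.5301]

step 1: x^-=[1.4865, -0.4307]  P^-=[0.6260 -0.0051; -0.0051 0.9655]  S=[0.9337]  K=[0.6712; -0.1399]  nu=[-0.6725]  x^+=[1.0351, -0.3366]  P^+=[0.2054 0.0826; 0.0826 0.9472]
step 2: x^-=[0.7879, -0.5299]  P^-=[0.4061 0.1639; 0.1639 1.2947]  S=[0.6754]  K=[0.5698; -0.0065]  nu=[0.0232]  x^+=[0.8011, -0.5301]  P^+=[0.1869 0.1664; 0.1664 1.2947]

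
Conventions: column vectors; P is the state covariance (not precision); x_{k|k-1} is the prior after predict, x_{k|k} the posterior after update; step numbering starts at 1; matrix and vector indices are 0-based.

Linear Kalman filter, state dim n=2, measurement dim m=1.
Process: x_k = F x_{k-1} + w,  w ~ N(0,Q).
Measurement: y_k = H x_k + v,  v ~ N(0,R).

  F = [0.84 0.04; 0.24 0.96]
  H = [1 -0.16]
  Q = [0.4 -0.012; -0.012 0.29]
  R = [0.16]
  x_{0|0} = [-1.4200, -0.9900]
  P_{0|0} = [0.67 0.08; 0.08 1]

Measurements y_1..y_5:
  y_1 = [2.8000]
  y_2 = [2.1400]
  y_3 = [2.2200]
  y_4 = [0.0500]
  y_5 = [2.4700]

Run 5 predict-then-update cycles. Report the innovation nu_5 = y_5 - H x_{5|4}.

innov = [2.1074]

step 1: x^-=[-1.2324, -1.2912]  P^-=[0.8797 0.2268; 0.2268 1.2871]  S=[1.0001]  K=[0.8433; 0.0208]  nu=[3.8258]  x^+=[1.9941, -1.2115]  P^+=[0.1684 0.2092; 0.2092 1.2866]
step 2: x^-=[1.6266, -0.6845]  P^-=[0.5349 0.2421; 0.2421 1.5818]  S=[0.6580]  K=[0.7541; -0.0168]  nu=[0.4039]  x^+=[1.9312, -0.6913]  P^+=[0.1607 0.2504; 0.2504 1.5817]
step 3: x^-=[1.5945, -0.2001]  P^-=[0.5328 0.2854; 0.2854 1.8723]  S=[0.6494]  K=[0.7501; -0.0217]  nu=[0.5934]  x^+=[2.0397, -0.2130]  P^+=[0.1674 0.2960; 0.2960 1.8720]
step 4: x^-=[1.7048, 0.2850]  P^-=[0.5410 0.3352; 0.3352 2.1613]  S=[0.6491]  K=[0.7509; -0.0163]  nu=[-1.6092]  x^+=[0.4965, 0.3113]  P^+=[0.1750 0.3432; 0.3432 2.1611]
step 5: x^-=[0.4295, 0.4180]  P^-=[0.5500 0.3863; 0.3863 2.4499]  S=[0.6491]  K=[0.7521; -0.0088]  nu=[2.1074]  x^+=[2.0145, 0.3996]  P^+=[0.1828 0.3906; 0.3906 2.4498]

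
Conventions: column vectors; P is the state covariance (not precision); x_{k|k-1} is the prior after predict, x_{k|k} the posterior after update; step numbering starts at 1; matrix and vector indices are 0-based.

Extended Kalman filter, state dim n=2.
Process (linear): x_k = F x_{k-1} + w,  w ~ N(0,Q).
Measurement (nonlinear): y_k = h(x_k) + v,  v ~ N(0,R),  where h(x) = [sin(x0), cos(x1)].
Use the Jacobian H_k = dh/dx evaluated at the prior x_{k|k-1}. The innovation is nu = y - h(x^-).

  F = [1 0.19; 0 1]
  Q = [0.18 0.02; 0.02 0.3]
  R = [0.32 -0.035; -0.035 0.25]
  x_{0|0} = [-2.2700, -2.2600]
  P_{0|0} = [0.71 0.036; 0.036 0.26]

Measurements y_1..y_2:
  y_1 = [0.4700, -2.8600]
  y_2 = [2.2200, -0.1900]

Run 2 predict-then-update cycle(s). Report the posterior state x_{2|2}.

x_post = [-4.9784, -4.4563]

step 1: x^-=[-2.6994, -2.2600]  P^-=[0.9131 0.1054; 0.1054 0.5600]  H_jac=[-0.9038 0.0000; 0.0000 0.7718]  S=[1.0659 -0.1085; -0.1085 0.5835]  K=[-0.7747 -0.0047; -0.0142 0.7380]  nu=[0.8979, -2.2241]  x^+=[-3.3846, -3.9141]  P^+=[0.2741 0.0336; 0.0336 0.2397]
step 2: x^-=[-4.1283, -3.9141]  P^-=[0.4755 0.0992; 0.0992 0.5397]  H_jac=[-0.5514 0.0000; 0.0000 -0.6979]  S=[0.4646 0.0032; 0.0032 0.5129]  K=[-0.5635 -0.1315; -0.1127 -0.7337]  nu=[1.3858, 0.5262]  x^+=[-4.9784, -4.4563]  P^+=[0.3187 0.0188; 0.0188 0.2572]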